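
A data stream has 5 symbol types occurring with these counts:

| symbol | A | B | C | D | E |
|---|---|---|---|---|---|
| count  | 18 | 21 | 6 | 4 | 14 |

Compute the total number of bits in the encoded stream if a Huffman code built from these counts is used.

Build the Huffman tree bottom-up:
combine D(4), C(6) → 10
combine 10, E(14) → 24
combine A(18), B(21) → 39
combine 24, 39 → 63
The encoded length is the sum of every internal node's weight: 10 + 24 + 39 + 63 = 136 bits.

136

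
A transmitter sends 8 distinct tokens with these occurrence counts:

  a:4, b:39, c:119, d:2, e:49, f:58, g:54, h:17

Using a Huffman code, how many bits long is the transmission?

878

Build the Huffman tree bottom-up:
merge d(2) and a(4): 6
merge 6 and h(17): 23
merge 23 and b(39): 62
merge e(49) and g(54): 103
merge f(58) and 62: 120
merge 103 and c(119): 222
merge 120 and 222: 342
The encoded length is the sum of every internal node's weight: 6 + 23 + 62 + 103 + 120 + 222 + 342 = 878 bits.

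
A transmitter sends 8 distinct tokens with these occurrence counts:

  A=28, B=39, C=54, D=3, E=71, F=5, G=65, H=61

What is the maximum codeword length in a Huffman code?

5

Merge the two lowest-weight nodes at each step:
combine D(3), F(5) → 8
combine 8, A(28) → 36
combine 36, B(39) → 75
combine C(54), H(61) → 115
combine G(65), E(71) → 136
combine 75, 115 → 190
combine 136, 190 → 326
The rarest symbols sit at the bottom; the longest codeword is 5 bits.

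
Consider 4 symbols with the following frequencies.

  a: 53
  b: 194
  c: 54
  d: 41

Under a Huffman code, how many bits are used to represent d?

Repeatedly merge the two smallest:
d(41) + a(53) → 94
c(54) + 94 → 148
148 + b(194) → 342
d's leaf is at depth 3, giving a 3-bit codeword.

3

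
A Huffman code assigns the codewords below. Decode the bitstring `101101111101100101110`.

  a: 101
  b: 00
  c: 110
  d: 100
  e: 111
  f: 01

aaeadac

Read left to right; each codeword is recognised as soon as it completes (prefix code):
  101→a | 101→a | 111→e | 101→a | 100→d | 101→a | 110→c
Decoded message: aaeadac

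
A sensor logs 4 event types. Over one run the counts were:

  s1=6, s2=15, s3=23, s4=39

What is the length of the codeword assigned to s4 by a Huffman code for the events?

1

Repeatedly merge the two smallest:
s1(6) + s2(15) → 21
21 + s3(23) → 44
s4(39) + 44 → 83
s4 is merged only at the final step, so code length = 1.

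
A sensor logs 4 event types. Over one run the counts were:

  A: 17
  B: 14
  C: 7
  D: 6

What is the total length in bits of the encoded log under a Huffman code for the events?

84

Merge the two smallest weights repeatedly:
D(6) + C(7) → 13
13 + B(14) → 27
A(17) + 27 → 44
Total encoded bits = sum of merged weights = 13 + 27 + 44 = 84.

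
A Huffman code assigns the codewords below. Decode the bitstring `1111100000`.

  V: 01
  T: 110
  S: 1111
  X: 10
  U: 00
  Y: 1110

Read left to right; each codeword is recognised as soon as it completes (prefix code):
  1111→S | 10→X | 00→U | 00→U
Decoded message: SXUU

SXUU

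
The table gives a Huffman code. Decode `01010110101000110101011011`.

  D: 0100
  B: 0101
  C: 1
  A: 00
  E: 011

Read left to right; each codeword is recognised as soon as it completes (prefix code):
  0101→B | 011→E | 0101→B | 00→A | 011→E | 0101→B | 011→E | 011→E
Decoded message: BEBAEBEE

BEBAEBEE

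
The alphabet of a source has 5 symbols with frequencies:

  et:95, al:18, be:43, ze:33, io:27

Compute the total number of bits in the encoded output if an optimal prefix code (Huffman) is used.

458

Merge the two smallest weights repeatedly:
merge al(18) and io(27): 45
merge ze(33) and be(43): 76
merge 45 and 76: 121
merge et(95) and 121: 216
Total encoded bits = sum of merged weights = 45 + 76 + 121 + 216 = 458.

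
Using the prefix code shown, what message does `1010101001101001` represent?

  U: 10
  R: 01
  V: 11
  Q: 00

Read left to right; each codeword is recognised as soon as it completes (prefix code):
  10→U | 10→U | 10→U | 10→U | 01→R | 10→U | 10→U | 01→R
Decoded message: UUUURUUR

UUUURUUR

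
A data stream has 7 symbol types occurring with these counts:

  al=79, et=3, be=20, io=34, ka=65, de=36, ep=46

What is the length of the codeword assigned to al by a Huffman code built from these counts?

2

Huffman merges, smallest pair first:
merge et(3) and be(20): 23
merge 23 and io(34): 57
merge de(36) and ep(46): 82
merge 57 and ka(65): 122
merge al(79) and 82: 161
merge 122 and 161: 283
The subtree containing al is merged 2 times, so code length = 2.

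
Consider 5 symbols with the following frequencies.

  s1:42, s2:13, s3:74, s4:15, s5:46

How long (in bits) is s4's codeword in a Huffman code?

4

Huffman merges, smallest pair first:
merge s2(13) and s4(15): 28
merge 28 and s1(42): 70
merge s5(46) and 70: 116
merge s3(74) and 116: 190
s4's leaf is at depth 4, giving a 4-bit codeword.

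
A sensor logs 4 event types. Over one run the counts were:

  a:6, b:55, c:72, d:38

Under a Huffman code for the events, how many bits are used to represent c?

1

Huffman merges, smallest pair first:
a(6) + d(38) → 44
44 + b(55) → 99
c(72) + 99 → 171
c is merged only at the final step, so code length = 1.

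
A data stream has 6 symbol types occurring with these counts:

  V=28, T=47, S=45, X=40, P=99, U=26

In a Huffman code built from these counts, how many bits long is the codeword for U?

Huffman merges, smallest pair first:
combine U(26), V(28) → 54
combine X(40), S(45) → 85
combine T(47), 54 → 101
combine 85, P(99) → 184
combine 101, 184 → 285
U sits 3 levels below the root, so its codeword is 3 bits.

3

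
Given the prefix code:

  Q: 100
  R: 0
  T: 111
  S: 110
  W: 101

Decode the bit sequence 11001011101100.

Read left to right; each codeword is recognised as soon as it completes (prefix code):
  110→S | 0→R | 101→W | 110→S | 110→S | 0→R
Decoded message: SRWSSR

SRWSSR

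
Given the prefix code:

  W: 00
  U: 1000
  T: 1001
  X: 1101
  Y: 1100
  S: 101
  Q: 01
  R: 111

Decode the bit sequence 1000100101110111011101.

UTQXXX

Read left to right; each codeword is recognised as soon as it completes (prefix code):
  1000→U | 1001→T | 01→Q | 1101→X | 1101→X | 1101→X
Decoded message: UTQXXX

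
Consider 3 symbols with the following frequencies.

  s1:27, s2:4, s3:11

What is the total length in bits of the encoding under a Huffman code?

Merge the two smallest weights repeatedly:
combine s2(4), s3(11) → 15
combine 15, s1(27) → 42
Each symbol's bit-cost is frequency × depth; summing gives 57 bits (equivalently 15 + 42).

57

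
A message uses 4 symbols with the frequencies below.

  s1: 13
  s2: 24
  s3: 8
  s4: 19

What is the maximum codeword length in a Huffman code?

3

Merge the two lowest-weight nodes at each step:
merge s3(8) and s1(13): 21
merge s4(19) and 21: 40
merge s2(24) and 40: 64
Maximum depth reached is 3.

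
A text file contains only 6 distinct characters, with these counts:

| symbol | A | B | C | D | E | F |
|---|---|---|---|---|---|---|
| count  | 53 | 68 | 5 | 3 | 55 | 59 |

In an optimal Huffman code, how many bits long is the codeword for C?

4

Repeatedly merge the two smallest:
merge D(3) and C(5): 8
merge 8 and A(53): 61
merge E(55) and F(59): 114
merge 61 and B(68): 129
merge 114 and 129: 243
The subtree containing C is merged 4 times, so code length = 4.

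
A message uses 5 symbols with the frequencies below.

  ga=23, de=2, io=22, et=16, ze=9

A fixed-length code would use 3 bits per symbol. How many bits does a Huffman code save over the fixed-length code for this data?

Fixed-length: 3 bits × 72 symbols = 216 bits.
Huffman merges:
merge de(2) and ze(9): 11
merge 11 and et(16): 27
merge io(22) and ga(23): 45
merge 27 and 45: 72
Huffman total = 11 + 27 + 45 + 72 = 155 bits.
Saving = 216 − 155 = 61 bits.

61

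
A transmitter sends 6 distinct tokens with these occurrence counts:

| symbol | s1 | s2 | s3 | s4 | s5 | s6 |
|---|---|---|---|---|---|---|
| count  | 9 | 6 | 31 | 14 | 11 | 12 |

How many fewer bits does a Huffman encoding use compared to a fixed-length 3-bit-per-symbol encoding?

47

Fixed-length: 3 bits × 83 symbols = 249 bits.
Huffman merges:
merge s2(6) and s1(9): 15
merge s5(11) and s6(12): 23
merge s4(14) and 15: 29
merge 23 and 29: 52
merge s3(31) and 52: 83
Huffman total = 15 + 23 + 29 + 52 + 83 = 202 bits.
Saving = 249 − 202 = 47 bits.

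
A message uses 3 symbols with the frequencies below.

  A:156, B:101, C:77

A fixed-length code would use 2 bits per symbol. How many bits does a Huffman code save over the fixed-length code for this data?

156

Fixed-length: 2 bits × 334 symbols = 668 bits.
Huffman merges:
C(77) + B(101) → 178
A(156) + 178 → 334
Huffman total = 178 + 334 = 512 bits.
Saving = 668 − 512 = 156 bits.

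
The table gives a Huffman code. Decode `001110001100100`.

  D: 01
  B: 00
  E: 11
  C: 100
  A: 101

Read left to right; each codeword is recognised as soon as it completes (prefix code):
  00→B | 11→E | 100→C | 01→D | 100→C | 100→C
Decoded message: BECDCC

BECDCC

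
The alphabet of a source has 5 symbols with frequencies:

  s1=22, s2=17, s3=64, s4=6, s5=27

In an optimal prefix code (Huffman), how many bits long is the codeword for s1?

3

Build the tree from the bottom:
s4(6) + s2(17) → 23
s1(22) + 23 → 45
s5(27) + 45 → 72
s3(64) + 72 → 136
s1's leaf is at depth 3, giving a 3-bit codeword.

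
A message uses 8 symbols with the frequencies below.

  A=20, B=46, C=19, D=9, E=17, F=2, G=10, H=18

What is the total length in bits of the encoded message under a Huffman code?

Build the Huffman tree bottom-up:
merge F(2) and D(9): 11
merge G(10) and 11: 21
merge E(17) and H(18): 35
merge C(19) and A(20): 39
merge 21 and 35: 56
merge 39 and B(46): 85
merge 56 and 85: 141
Each symbol's bit-cost is frequency × depth; summing gives 388 bits (equivalently 11 + 21 + 35 + 39 + 56 + 85 + 141).

388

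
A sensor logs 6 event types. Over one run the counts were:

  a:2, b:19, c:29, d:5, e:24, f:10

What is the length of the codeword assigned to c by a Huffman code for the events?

Build the tree from the bottom:
combine a(2), d(5) → 7
combine 7, f(10) → 17
combine 17, b(19) → 36
combine e(24), c(29) → 53
combine 36, 53 → 89
c's leaf is at depth 2, giving a 2-bit codeword.

2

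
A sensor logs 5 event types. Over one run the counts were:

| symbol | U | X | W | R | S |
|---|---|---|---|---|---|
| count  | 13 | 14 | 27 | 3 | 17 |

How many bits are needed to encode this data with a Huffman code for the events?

Greedily combine the two least-frequent nodes:
R(3) + U(13) → 16
X(14) + 16 → 30
S(17) + W(27) → 44
30 + 44 → 74
Each symbol's bit-cost is frequency × depth; summing gives 164 bits (equivalently 16 + 30 + 44 + 74).

164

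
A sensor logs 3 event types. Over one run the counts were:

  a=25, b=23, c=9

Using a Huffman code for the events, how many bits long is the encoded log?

Merge the two smallest weights repeatedly:
merge c(9) and b(23): 32
merge a(25) and 32: 57
Total encoded bits = sum of merged weights = 32 + 57 = 89.

89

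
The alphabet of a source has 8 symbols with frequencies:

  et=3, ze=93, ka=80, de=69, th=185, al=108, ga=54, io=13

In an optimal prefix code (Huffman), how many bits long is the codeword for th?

Huffman merges, smallest pair first:
et(3) + io(13) → 16
16 + ga(54) → 70
de(69) + 70 → 139
ka(80) + ze(93) → 173
al(108) + 139 → 247
173 + th(185) → 358
247 + 358 → 605
th sits 2 levels below the root, so its codeword is 2 bits.

2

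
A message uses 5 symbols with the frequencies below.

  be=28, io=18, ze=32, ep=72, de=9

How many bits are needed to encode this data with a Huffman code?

Build the Huffman tree bottom-up:
de(9) + io(18) → 27
27 + be(28) → 55
ze(32) + 55 → 87
ep(72) + 87 → 159
The encoded length is the sum of every internal node's weight: 27 + 55 + 87 + 159 = 328 bits.

328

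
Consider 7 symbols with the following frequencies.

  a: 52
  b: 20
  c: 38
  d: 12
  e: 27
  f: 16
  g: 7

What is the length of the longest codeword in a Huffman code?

4

Merge the two lowest-weight nodes at each step:
merge g(7) and d(12): 19
merge f(16) and 19: 35
merge b(20) and e(27): 47
merge 35 and c(38): 73
merge 47 and a(52): 99
merge 73 and 99: 172
Maximum depth reached is 4.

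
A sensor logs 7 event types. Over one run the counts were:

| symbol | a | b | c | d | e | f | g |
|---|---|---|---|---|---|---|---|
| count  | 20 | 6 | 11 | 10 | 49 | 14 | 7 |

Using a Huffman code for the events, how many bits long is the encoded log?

Merge the two smallest weights repeatedly:
b(6) + g(7) → 13
d(10) + c(11) → 21
13 + f(14) → 27
a(20) + 21 → 41
27 + 41 → 68
e(49) + 68 → 117
Each symbol's bit-cost is frequency × depth; summing gives 287 bits (equivalently 13 + 21 + 27 + 41 + 68 + 117).

287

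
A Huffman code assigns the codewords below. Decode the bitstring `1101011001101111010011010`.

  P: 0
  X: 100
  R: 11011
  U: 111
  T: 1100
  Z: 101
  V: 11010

VTRVPV

Read left to right; each codeword is recognised as soon as it completes (prefix code):
  11010→V | 1100→T | 11011→R | 11010→V | 0→P | 11010→V
Decoded message: VTRVPV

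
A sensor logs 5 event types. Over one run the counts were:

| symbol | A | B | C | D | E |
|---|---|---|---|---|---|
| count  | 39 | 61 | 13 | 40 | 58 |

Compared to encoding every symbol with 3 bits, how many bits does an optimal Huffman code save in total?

Fixed-length: 3 bits × 211 symbols = 633 bits.
Huffman merges:
merge C(13) and A(39): 52
merge D(40) and 52: 92
merge E(58) and B(61): 119
merge 92 and 119: 211
Huffman total = 52 + 92 + 119 + 211 = 474 bits.
Saving = 633 − 474 = 159 bits.

159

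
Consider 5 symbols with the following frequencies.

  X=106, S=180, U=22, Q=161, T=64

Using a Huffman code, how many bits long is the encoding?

1152

Build the Huffman tree bottom-up:
combine U(22), T(64) → 86
combine 86, X(106) → 192
combine Q(161), S(180) → 341
combine 192, 341 → 533
The encoded length is the sum of every internal node's weight: 86 + 192 + 341 + 533 = 1152 bits.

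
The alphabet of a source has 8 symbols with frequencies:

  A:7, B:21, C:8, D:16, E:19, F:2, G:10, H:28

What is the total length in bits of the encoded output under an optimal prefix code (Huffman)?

310

Build the Huffman tree bottom-up:
merge F(2) and A(7): 9
merge C(8) and 9: 17
merge G(10) and D(16): 26
merge 17 and E(19): 36
merge B(21) and 26: 47
merge H(28) and 36: 64
merge 47 and 64: 111
Total encoded bits = sum of merged weights = 9 + 17 + 26 + 36 + 47 + 64 + 111 = 310.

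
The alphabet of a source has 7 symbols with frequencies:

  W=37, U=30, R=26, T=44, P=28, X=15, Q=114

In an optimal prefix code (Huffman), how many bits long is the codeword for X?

Huffman merges, smallest pair first:
merge X(15) and R(26): 41
merge P(28) and U(30): 58
merge W(37) and 41: 78
merge T(44) and 58: 102
merge 78 and 102: 180
merge Q(114) and 180: 294
X sits 4 levels below the root, so its codeword is 4 bits.

4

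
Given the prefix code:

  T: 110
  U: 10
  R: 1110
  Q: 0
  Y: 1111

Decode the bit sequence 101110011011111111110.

Read left to right; each codeword is recognised as soon as it completes (prefix code):
  10→U | 1110→R | 0→Q | 110→T | 1111→Y | 1111→Y | 110→T
Decoded message: URQTYYT

URQTYYT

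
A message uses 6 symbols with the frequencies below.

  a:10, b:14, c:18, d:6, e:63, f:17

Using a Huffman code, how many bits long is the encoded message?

274

Merge the two smallest weights repeatedly:
merge d(6) and a(10): 16
merge b(14) and 16: 30
merge f(17) and c(18): 35
merge 30 and 35: 65
merge e(63) and 65: 128
The encoded length is the sum of every internal node's weight: 16 + 30 + 35 + 65 + 128 = 274 bits.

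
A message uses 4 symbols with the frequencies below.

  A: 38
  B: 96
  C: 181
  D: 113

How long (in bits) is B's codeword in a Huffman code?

3

Huffman merges, smallest pair first:
merge A(38) and B(96): 134
merge D(113) and 134: 247
merge C(181) and 247: 428
The subtree containing B is merged 3 times, so code length = 3.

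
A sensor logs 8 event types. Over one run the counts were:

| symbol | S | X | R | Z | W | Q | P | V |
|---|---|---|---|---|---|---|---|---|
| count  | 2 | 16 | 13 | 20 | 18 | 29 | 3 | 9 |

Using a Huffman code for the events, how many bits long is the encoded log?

300

Greedily combine the two least-frequent nodes:
S(2) + P(3) → 5
5 + V(9) → 14
R(13) + 14 → 27
X(16) + W(18) → 34
Z(20) + 27 → 47
Q(29) + 34 → 63
47 + 63 → 110
Each symbol's bit-cost is frequency × depth; summing gives 300 bits (equivalently 5 + 14 + 27 + 34 + 47 + 63 + 110).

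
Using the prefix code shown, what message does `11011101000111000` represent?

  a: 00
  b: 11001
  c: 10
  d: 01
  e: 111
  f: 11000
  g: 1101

Read left to right; each codeword is recognised as soon as it completes (prefix code):
  1101→g | 1101→g | 00→a | 01→d | 11000→f
Decoded message: ggadf

ggadf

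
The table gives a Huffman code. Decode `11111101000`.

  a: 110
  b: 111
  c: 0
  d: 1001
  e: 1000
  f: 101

Read left to right; each codeword is recognised as soon as it completes (prefix code):
  111→b | 111→b | 0→c | 1000→e
Decoded message: bbce

bbce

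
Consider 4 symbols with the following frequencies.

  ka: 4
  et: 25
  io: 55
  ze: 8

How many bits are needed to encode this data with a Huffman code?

141

Build the Huffman tree bottom-up:
merge ka(4) and ze(8): 12
merge 12 and et(25): 37
merge 37 and io(55): 92
Total encoded bits = sum of merged weights = 12 + 37 + 92 = 141.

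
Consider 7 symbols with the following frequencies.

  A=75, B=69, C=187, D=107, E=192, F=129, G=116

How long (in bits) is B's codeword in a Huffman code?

Huffman merges, smallest pair first:
B(69) + A(75) → 144
D(107) + G(116) → 223
F(129) + 144 → 273
C(187) + E(192) → 379
223 + 273 → 496
379 + 496 → 875
B's leaf is at depth 4, giving a 4-bit codeword.

4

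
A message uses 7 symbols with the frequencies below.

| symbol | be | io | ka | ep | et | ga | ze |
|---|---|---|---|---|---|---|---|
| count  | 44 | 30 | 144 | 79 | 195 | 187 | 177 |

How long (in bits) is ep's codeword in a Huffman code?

Build the tree from the bottom:
combine io(30), be(44) → 74
combine 74, ep(79) → 153
combine ka(144), 153 → 297
combine ze(177), ga(187) → 364
combine et(195), 297 → 492
combine 364, 492 → 856
ep sits 4 levels below the root, so its codeword is 4 bits.

4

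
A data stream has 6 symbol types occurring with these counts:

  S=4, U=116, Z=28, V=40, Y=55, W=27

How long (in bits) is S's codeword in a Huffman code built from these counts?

Repeatedly merge the two smallest:
merge S(4) and W(27): 31
merge Z(28) and 31: 59
merge V(40) and Y(55): 95
merge 59 and 95: 154
merge U(116) and 154: 270
S sits 4 levels below the root, so its codeword is 4 bits.

4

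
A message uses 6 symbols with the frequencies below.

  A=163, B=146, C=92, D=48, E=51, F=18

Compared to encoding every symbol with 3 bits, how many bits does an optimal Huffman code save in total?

335

Fixed-length: 3 bits × 518 symbols = 1554 bits.
Huffman merges:
merge F(18) and D(48): 66
merge E(51) and 66: 117
merge C(92) and 117: 209
merge B(146) and A(163): 309
merge 209 and 309: 518
Huffman total = 66 + 117 + 209 + 309 + 518 = 1219 bits.
Saving = 1554 − 1219 = 335 bits.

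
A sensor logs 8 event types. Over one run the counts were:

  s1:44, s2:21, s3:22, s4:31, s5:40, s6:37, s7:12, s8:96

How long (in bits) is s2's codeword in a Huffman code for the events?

Repeatedly merge the two smallest:
s7(12) + s2(21) → 33
s3(22) + s4(31) → 53
33 + s6(37) → 70
s5(40) + s1(44) → 84
53 + 70 → 123
84 + s8(96) → 180
123 + 180 → 303
s2 sits 4 levels below the root, so its codeword is 4 bits.

4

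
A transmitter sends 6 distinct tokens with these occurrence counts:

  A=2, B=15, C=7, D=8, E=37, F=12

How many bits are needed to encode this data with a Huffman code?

178

Greedily combine the two least-frequent nodes:
combine A(2), C(7) → 9
combine D(8), 9 → 17
combine F(12), B(15) → 27
combine 17, 27 → 44
combine E(37), 44 → 81
The encoded length is the sum of every internal node's weight: 9 + 17 + 27 + 44 + 81 = 178 bits.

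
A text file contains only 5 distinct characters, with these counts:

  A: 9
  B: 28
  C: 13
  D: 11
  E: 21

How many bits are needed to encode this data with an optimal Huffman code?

Build the Huffman tree bottom-up:
merge A(9) and D(11): 20
merge C(13) and 20: 33
merge E(21) and B(28): 49
merge 33 and 49: 82
Total encoded bits = sum of merged weights = 20 + 33 + 49 + 82 = 184.

184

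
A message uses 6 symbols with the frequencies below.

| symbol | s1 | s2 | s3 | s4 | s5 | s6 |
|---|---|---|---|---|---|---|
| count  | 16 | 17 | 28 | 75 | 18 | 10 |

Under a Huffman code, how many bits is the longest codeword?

Merge the two lowest-weight nodes at each step:
merge s6(10) and s1(16): 26
merge s2(17) and s5(18): 35
merge 26 and s3(28): 54
merge 35 and 54: 89
merge s4(75) and 89: 164
The first pair merged (s6, s1) ends up deepest, at depth 4.

4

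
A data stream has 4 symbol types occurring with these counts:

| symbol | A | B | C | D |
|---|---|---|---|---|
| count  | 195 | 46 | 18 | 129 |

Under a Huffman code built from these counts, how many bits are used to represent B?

Repeatedly merge the two smallest:
C(18) + B(46) → 64
64 + D(129) → 193
193 + A(195) → 388
B's leaf is at depth 3, giving a 3-bit codeword.

3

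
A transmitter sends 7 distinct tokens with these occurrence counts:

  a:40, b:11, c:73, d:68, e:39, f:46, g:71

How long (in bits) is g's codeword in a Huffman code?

2

Build the tree from the bottom:
combine b(11), e(39) → 50
combine a(40), f(46) → 86
combine 50, d(68) → 118
combine g(71), c(73) → 144
combine 86, 118 → 204
combine 144, 204 → 348
g sits 2 levels below the root, so its codeword is 2 bits.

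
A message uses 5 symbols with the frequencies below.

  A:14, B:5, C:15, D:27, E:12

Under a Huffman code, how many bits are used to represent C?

2

Huffman merges, smallest pair first:
B(5) + E(12) → 17
A(14) + C(15) → 29
17 + D(27) → 44
29 + 44 → 73
C sits 2 levels below the root, so its codeword is 2 bits.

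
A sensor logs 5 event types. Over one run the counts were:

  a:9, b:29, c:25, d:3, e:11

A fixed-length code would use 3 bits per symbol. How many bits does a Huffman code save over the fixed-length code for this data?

71

Fixed-length: 3 bits × 77 symbols = 231 bits.
Huffman merges:
combine d(3), a(9) → 12
combine e(11), 12 → 23
combine 23, c(25) → 48
combine b(29), 48 → 77
Huffman total = 12 + 23 + 48 + 77 = 160 bits.
Saving = 231 − 160 = 71 bits.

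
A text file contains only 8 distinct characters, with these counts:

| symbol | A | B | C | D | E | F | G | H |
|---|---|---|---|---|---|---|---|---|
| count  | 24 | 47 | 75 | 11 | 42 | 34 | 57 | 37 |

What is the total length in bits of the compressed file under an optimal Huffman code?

Build the Huffman tree bottom-up:
D(11) + A(24) → 35
F(34) + 35 → 69
H(37) + E(42) → 79
B(47) + G(57) → 104
69 + C(75) → 144
79 + 104 → 183
144 + 183 → 327
The encoded length is the sum of every internal node's weight: 35 + 69 + 79 + 104 + 144 + 183 + 327 = 941 bits.

941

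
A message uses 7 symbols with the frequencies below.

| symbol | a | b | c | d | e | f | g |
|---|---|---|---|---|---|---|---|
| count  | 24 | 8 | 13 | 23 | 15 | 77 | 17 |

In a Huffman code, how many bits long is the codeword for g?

Build the tree from the bottom:
merge b(8) and c(13): 21
merge e(15) and g(17): 32
merge 21 and d(23): 44
merge a(24) and 32: 56
merge 44 and 56: 100
merge f(77) and 100: 177
The subtree containing g is merged 4 times, so code length = 4.

4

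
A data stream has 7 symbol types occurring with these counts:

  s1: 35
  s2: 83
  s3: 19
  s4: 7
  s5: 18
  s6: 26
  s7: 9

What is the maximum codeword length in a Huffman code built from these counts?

Merge the two lowest-weight nodes at each step:
merge s4(7) and s7(9): 16
merge 16 and s5(18): 34
merge s3(19) and s6(26): 45
merge 34 and s1(35): 69
merge 45 and 69: 114
merge s2(83) and 114: 197
The first pair merged (s4, s7) ends up deepest, at depth 5.

5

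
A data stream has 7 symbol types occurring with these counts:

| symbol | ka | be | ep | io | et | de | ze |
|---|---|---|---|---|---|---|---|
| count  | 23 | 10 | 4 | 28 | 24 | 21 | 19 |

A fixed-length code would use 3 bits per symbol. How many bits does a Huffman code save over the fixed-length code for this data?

38

Fixed-length: 3 bits × 129 symbols = 387 bits.
Huffman merges:
merge ep(4) and be(10): 14
merge 14 and ze(19): 33
merge de(21) and ka(23): 44
merge et(24) and io(28): 52
merge 33 and 44: 77
merge 52 and 77: 129
Huffman total = 14 + 33 + 44 + 52 + 77 + 129 = 349 bits.
Saving = 387 − 349 = 38 bits.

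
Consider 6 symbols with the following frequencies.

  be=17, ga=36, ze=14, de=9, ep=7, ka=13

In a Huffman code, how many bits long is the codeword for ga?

1

Huffman merges, smallest pair first:
ep(7) + de(9) → 16
ka(13) + ze(14) → 27
16 + be(17) → 33
27 + 33 → 60
ga(36) + 60 → 96
ga is merged only at the final step, so code length = 1.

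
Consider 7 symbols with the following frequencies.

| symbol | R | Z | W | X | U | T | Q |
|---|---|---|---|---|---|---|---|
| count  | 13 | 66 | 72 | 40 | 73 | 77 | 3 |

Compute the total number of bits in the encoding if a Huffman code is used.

Greedily combine the two least-frequent nodes:
Q(3) + R(13) → 16
16 + X(40) → 56
56 + Z(66) → 122
W(72) + U(73) → 145
T(77) + 122 → 199
145 + 199 → 344
Total encoded bits = sum of merged weights = 16 + 56 + 122 + 145 + 199 + 344 = 882.

882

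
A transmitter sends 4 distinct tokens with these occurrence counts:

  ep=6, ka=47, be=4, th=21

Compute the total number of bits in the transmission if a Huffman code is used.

Merge the two smallest weights repeatedly:
merge be(4) and ep(6): 10
merge 10 and th(21): 31
merge 31 and ka(47): 78
Each symbol's bit-cost is frequency × depth; summing gives 119 bits (equivalently 10 + 31 + 78).

119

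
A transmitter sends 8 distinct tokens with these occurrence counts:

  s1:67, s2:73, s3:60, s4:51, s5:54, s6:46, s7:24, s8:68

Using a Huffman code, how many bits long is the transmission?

Merge the two smallest weights repeatedly:
combine s7(24), s6(46) → 70
combine s4(51), s5(54) → 105
combine s3(60), s1(67) → 127
combine s8(68), 70 → 138
combine s2(73), 105 → 178
combine 127, 138 → 265
combine 178, 265 → 443
Total encoded bits = sum of merged weights = 70 + 105 + 127 + 138 + 178 + 265 + 443 = 1326.

1326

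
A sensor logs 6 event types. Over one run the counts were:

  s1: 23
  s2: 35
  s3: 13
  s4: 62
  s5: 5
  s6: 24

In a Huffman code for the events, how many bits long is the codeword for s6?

Build the tree from the bottom:
combine s5(5), s3(13) → 18
combine 18, s1(23) → 41
combine s6(24), s2(35) → 59
combine 41, 59 → 100
combine s4(62), 100 → 162
s6's leaf is at depth 3, giving a 3-bit codeword.

3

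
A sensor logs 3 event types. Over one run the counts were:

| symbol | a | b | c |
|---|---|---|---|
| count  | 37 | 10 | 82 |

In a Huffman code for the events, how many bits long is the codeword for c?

Repeatedly merge the two smallest:
merge b(10) and a(37): 47
merge 47 and c(82): 129
c sits one level below the root: a 1-bit codeword.

1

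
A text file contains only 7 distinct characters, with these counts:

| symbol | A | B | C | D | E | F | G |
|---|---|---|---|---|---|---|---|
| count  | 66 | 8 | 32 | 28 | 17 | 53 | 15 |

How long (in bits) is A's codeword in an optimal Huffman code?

2

Build the tree from the bottom:
combine B(8), G(15) → 23
combine E(17), 23 → 40
combine D(28), C(32) → 60
combine 40, F(53) → 93
combine 60, A(66) → 126
combine 93, 126 → 219
The subtree containing A is merged 2 times, so code length = 2.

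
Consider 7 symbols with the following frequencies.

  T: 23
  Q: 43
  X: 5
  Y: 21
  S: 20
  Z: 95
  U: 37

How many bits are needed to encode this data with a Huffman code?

611

Greedily combine the two least-frequent nodes:
merge X(5) and S(20): 25
merge Y(21) and T(23): 44
merge 25 and U(37): 62
merge Q(43) and 44: 87
merge 62 and 87: 149
merge Z(95) and 149: 244
The encoded length is the sum of every internal node's weight: 25 + 44 + 62 + 87 + 149 + 244 = 611 bits.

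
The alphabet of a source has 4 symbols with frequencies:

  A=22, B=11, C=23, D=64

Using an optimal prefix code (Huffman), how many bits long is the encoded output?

209

Merge the two smallest weights repeatedly:
B(11) + A(22) → 33
C(23) + 33 → 56
56 + D(64) → 120
The encoded length is the sum of every internal node's weight: 33 + 56 + 120 = 209 bits.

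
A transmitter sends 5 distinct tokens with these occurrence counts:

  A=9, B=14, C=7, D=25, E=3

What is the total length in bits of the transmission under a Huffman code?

Greedily combine the two least-frequent nodes:
E(3) + C(7) → 10
A(9) + 10 → 19
B(14) + 19 → 33
D(25) + 33 → 58
The encoded length is the sum of every internal node's weight: 10 + 19 + 33 + 58 = 120 bits.

120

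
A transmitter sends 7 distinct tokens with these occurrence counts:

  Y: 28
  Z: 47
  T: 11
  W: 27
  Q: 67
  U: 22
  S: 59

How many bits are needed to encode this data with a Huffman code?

690

Merge the two smallest weights repeatedly:
combine T(11), U(22) → 33
combine W(27), Y(28) → 55
combine 33, Z(47) → 80
combine 55, S(59) → 114
combine Q(67), 80 → 147
combine 114, 147 → 261
The encoded length is the sum of every internal node's weight: 33 + 55 + 80 + 114 + 147 + 261 = 690 bits.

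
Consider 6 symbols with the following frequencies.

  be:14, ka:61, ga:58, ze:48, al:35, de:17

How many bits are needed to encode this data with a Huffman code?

563

Build the Huffman tree bottom-up:
merge be(14) and de(17): 31
merge 31 and al(35): 66
merge ze(48) and ga(58): 106
merge ka(61) and 66: 127
merge 106 and 127: 233
The encoded length is the sum of every internal node's weight: 31 + 66 + 106 + 127 + 233 = 563 bits.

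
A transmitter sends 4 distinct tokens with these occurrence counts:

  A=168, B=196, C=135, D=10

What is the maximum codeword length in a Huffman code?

Merge the two lowest-weight nodes at each step:
combine D(10), C(135) → 145
combine 145, A(168) → 313
combine B(196), 313 → 509
The rarest symbols sit at the bottom; the longest codeword is 3 bits.

3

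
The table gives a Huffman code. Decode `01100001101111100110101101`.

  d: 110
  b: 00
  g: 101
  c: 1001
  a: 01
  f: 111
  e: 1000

aeagfcgag

Read left to right; each codeword is recognised as soon as it completes (prefix code):
  01→a | 1000→e | 01→a | 101→g | 111→f | 1001→c | 101→g | 01→a | 101→g
Decoded message: aeagfcgag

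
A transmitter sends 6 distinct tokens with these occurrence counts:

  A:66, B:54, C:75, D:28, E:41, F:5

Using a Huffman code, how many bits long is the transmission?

Build the Huffman tree bottom-up:
merge F(5) and D(28): 33
merge 33 and E(41): 74
merge B(54) and A(66): 120
merge 74 and C(75): 149
merge 120 and 149: 269
The encoded length is the sum of every internal node's weight: 33 + 74 + 120 + 149 + 269 = 645 bits.

645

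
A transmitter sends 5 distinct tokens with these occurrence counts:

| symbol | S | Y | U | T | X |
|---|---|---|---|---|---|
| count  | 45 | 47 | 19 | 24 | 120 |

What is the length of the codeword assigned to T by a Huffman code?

Repeatedly merge the two smallest:
merge U(19) and T(24): 43
merge 43 and S(45): 88
merge Y(47) and 88: 135
merge X(120) and 135: 255
The subtree containing T is merged 4 times, so code length = 4.

4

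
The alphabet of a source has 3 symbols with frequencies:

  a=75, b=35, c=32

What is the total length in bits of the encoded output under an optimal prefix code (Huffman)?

209

Merge the two smallest weights repeatedly:
combine c(32), b(35) → 67
combine 67, a(75) → 142
Each symbol's bit-cost is frequency × depth; summing gives 209 bits (equivalently 67 + 142).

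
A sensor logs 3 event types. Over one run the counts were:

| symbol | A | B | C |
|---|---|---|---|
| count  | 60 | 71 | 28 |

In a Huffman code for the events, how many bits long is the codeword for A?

Repeatedly merge the two smallest:
combine C(28), A(60) → 88
combine B(71), 88 → 159
The subtree containing A is merged 2 times, so code length = 2.

2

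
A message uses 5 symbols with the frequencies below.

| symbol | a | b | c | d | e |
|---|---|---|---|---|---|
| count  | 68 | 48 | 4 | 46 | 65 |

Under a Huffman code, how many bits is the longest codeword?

Merge the two lowest-weight nodes at each step:
combine c(4), d(46) → 50
combine b(48), 50 → 98
combine e(65), a(68) → 133
combine 98, 133 → 231
The rarest symbols sit at the bottom; the longest codeword is 3 bits.

3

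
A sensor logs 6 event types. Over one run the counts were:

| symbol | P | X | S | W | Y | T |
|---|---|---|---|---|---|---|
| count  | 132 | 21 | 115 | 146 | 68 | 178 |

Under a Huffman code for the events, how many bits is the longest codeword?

4

Merge the two lowest-weight nodes at each step:
X(21) + Y(68) → 89
89 + S(115) → 204
P(132) + W(146) → 278
T(178) + 204 → 382
278 + 382 → 660
The first pair merged (X, Y) ends up deepest, at depth 4.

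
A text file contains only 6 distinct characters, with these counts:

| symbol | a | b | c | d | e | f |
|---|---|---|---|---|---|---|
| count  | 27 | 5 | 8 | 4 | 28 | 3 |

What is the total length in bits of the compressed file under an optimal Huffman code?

161

Merge the two smallest weights repeatedly:
combine f(3), d(4) → 7
combine b(5), 7 → 12
combine c(8), 12 → 20
combine 20, a(27) → 47
combine e(28), 47 → 75
Each symbol's bit-cost is frequency × depth; summing gives 161 bits (equivalently 7 + 12 + 20 + 47 + 75).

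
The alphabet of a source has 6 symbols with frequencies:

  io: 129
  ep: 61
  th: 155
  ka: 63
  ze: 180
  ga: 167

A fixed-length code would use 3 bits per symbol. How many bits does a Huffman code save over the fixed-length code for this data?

Fixed-length: 3 bits × 755 symbols = 2265 bits.
Huffman merges:
merge ep(61) and ka(63): 124
merge 124 and io(129): 253
merge th(155) and ga(167): 322
merge ze(180) and 253: 433
merge 322 and 433: 755
Huffman total = 124 + 253 + 322 + 433 + 755 = 1887 bits.
Saving = 2265 − 1887 = 378 bits.

378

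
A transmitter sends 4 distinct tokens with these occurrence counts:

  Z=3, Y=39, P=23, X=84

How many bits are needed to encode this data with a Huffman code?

Build the Huffman tree bottom-up:
combine Z(3), P(23) → 26
combine 26, Y(39) → 65
combine 65, X(84) → 149
The encoded length is the sum of every internal node's weight: 26 + 65 + 149 = 240 bits.

240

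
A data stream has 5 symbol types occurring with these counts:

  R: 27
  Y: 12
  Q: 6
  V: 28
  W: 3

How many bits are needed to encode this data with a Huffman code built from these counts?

154

Build the Huffman tree bottom-up:
merge W(3) and Q(6): 9
merge 9 and Y(12): 21
merge 21 and R(27): 48
merge V(28) and 48: 76
Total encoded bits = sum of merged weights = 9 + 21 + 48 + 76 = 154.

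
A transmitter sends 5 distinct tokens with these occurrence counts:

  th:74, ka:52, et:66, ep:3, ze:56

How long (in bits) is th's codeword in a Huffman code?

2

Repeatedly merge the two smallest:
ep(3) + ka(52) → 55
55 + ze(56) → 111
et(66) + th(74) → 140
111 + 140 → 251
th's leaf is at depth 2, giving a 2-bit codeword.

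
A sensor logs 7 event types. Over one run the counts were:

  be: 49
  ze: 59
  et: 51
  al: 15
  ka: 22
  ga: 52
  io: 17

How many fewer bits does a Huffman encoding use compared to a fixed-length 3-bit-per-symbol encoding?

Fixed-length: 3 bits × 265 symbols = 795 bits.
Huffman merges:
combine al(15), io(17) → 32
combine ka(22), 32 → 54
combine be(49), et(51) → 100
combine ga(52), 54 → 106
combine ze(59), 100 → 159
combine 106, 159 → 265
Huffman total = 32 + 54 + 100 + 106 + 159 + 265 = 716 bits.
Saving = 795 − 716 = 79 bits.

79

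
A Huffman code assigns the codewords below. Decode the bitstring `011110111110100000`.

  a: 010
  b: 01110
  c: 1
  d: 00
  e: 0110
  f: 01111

ffcadd

Read left to right; each codeword is recognised as soon as it completes (prefix code):
  01111→f | 01111→f | 1→c | 010→a | 00→d | 00→d
Decoded message: ffcadd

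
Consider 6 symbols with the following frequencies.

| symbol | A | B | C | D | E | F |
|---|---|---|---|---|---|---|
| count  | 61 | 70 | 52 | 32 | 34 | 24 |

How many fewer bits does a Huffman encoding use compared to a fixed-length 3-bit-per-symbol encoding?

Fixed-length: 3 bits × 273 symbols = 819 bits.
Huffman merges:
F(24) + D(32) → 56
E(34) + C(52) → 86
56 + A(61) → 117
B(70) + 86 → 156
117 + 156 → 273
Huffman total = 56 + 86 + 117 + 156 + 273 = 688 bits.
Saving = 819 − 688 = 131 bits.

131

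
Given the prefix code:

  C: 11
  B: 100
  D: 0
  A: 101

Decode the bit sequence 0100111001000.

DBCBBD

Read left to right; each codeword is recognised as soon as it completes (prefix code):
  0→D | 100→B | 11→C | 100→B | 100→B | 0→D
Decoded message: DBCBBD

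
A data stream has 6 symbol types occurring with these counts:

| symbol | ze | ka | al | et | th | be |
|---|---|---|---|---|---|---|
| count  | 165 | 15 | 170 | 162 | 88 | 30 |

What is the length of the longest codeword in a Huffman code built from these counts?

Merge the two lowest-weight nodes at each step:
ka(15) + be(30) → 45
45 + th(88) → 133
133 + et(162) → 295
ze(165) + al(170) → 335
295 + 335 → 630
Maximum depth reached is 4.

4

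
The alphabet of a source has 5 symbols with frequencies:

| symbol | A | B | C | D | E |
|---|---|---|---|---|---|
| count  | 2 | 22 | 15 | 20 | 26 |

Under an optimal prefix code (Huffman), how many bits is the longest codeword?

3

Merge the two lowest-weight nodes at each step:
combine A(2), C(15) → 17
combine 17, D(20) → 37
combine B(22), E(26) → 48
combine 37, 48 → 85
The rarest symbols sit at the bottom; the longest codeword is 3 bits.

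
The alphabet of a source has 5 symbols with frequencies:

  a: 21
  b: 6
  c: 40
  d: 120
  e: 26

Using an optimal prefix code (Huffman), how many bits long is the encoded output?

386

Merge the two smallest weights repeatedly:
merge b(6) and a(21): 27
merge e(26) and 27: 53
merge c(40) and 53: 93
merge 93 and d(120): 213
Each symbol's bit-cost is frequency × depth; summing gives 386 bits (equivalently 27 + 53 + 93 + 213).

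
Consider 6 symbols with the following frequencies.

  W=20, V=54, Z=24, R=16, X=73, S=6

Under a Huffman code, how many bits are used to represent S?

5

Repeatedly merge the two smallest:
S(6) + R(16) → 22
W(20) + 22 → 42
Z(24) + 42 → 66
V(54) + 66 → 120
X(73) + 120 → 193
The subtree containing S is merged 5 times, so code length = 5.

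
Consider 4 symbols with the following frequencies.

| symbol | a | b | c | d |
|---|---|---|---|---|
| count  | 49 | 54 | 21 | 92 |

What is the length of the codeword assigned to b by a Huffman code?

2

Repeatedly merge the two smallest:
merge c(21) and a(49): 70
merge b(54) and 70: 124
merge d(92) and 124: 216
b sits 2 levels below the root, so its codeword is 2 bits.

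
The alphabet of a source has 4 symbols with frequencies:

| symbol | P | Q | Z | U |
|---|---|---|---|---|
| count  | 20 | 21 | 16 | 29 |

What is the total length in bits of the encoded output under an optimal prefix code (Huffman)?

Build the Huffman tree bottom-up:
combine Z(16), P(20) → 36
combine Q(21), U(29) → 50
combine 36, 50 → 86
The encoded length is the sum of every internal node's weight: 36 + 50 + 86 = 172 bits.

172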